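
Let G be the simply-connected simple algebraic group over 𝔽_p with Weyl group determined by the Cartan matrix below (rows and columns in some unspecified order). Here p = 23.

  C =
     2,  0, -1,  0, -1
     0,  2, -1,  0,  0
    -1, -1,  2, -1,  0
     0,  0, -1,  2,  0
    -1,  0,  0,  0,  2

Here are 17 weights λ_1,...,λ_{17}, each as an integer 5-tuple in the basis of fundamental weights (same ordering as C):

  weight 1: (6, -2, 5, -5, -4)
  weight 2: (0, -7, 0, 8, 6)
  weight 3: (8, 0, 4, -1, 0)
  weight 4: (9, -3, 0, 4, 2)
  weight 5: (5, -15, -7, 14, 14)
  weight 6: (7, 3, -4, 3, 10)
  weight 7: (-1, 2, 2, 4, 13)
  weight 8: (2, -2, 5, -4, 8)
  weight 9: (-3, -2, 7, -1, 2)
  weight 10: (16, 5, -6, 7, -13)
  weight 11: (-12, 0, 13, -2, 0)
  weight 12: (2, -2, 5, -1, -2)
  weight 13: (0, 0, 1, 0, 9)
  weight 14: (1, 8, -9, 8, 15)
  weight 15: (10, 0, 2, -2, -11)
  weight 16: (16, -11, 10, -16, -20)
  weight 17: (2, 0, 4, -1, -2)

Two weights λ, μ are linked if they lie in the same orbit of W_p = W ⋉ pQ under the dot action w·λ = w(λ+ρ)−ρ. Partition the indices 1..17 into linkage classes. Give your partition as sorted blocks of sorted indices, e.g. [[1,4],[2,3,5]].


Root system D_5: the 5×5 matrix C matches after relabeling.

W_23-reps of the 17 weights in Ā_23 (same 5-coord order as C):

  1: (4, 1, 1, 4, 3) · 2: (4, 1, 1, 4, 3) · 3: (2, 1, 5, 0, 1) · 4: (4, 1, 1, 4, 3) · 5: (2, 1, 5, 0, 1) · 6: (1, 1, 2, 1, 10) · 7: (3, 1, 2, 3, 9) · 8: (3, 1, 2, 3, 9) · 9: (2, 1, 5, 0, 1) · 10: (3, 1, 2, 3, 9) · 11: (1, 1, 2, 1, 10) · 12: (2, 1, 5, 0, 1) · 13: (1, 1, 2, 1, 10) · 14: (1, 1, 2, 1, 10) · 15: (1, 1, 2, 1, 10) · 16: (4, 1, 1, 4, 3) · 17: (2, 1, 5, 0, 1)

These 17 weights hit 4 W_23-dot-orbits; sizes (4, 5, 5, 3):

[[1, 2, 4, 16], [3, 5, 9, 12, 17], [6, 11, 13, 14, 15], [7, 8, 10]]


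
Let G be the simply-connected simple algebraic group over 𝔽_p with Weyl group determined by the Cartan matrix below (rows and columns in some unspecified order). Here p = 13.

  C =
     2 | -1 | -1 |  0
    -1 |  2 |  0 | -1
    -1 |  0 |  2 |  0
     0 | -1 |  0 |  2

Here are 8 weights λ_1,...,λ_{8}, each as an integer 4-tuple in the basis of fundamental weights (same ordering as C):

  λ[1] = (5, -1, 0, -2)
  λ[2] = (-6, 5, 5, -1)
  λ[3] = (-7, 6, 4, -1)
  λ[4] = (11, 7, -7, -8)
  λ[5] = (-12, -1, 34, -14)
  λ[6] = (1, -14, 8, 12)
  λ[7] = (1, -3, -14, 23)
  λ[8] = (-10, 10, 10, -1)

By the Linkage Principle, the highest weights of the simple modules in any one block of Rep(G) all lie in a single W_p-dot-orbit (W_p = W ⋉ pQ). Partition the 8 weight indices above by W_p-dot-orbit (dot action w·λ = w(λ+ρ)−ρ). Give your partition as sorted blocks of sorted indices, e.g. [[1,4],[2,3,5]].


Cartan matrix: type A_4 (|W|=120); un-permuting the 4 rows.

Folding the 8 weights λ_j+ρ into Ā_13 (reps in the given 4-coord order):

  λ_1 → (5, 1, 1, 0) · λ_2 → (5, 1, 1, 0) · λ_3 → (5, 1, 1, 0) · λ_4 → (5, 1, 1, 0) · λ_5 → (9, 2, 2, 0) · λ_6 → (9, 2, 2, 0) · λ_7 → (9, 2, 2, 0) · λ_8 → (9, 2, 2, 0)

Partition of {1..8} into 2 W_13-dot-orbits:

[[1, 2, 3, 4], [5, 6, 7, 8]]


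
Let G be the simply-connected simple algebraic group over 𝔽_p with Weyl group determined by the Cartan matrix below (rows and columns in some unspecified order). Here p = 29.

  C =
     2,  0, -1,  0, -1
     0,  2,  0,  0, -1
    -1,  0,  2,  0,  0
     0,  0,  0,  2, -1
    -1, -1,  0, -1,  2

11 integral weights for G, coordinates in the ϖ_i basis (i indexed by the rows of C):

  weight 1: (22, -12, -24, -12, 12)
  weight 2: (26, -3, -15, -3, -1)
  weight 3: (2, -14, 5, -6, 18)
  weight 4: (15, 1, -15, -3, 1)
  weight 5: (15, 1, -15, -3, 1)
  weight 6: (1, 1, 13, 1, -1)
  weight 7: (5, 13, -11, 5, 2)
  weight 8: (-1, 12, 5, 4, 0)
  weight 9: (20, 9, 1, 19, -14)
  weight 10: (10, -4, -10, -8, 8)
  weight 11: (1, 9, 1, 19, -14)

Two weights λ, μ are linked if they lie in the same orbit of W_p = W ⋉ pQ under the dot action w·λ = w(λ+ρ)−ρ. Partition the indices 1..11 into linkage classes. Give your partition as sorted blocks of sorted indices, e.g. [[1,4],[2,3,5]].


C ↔ D_5 under row/col permutation; |W(D_5)| = 1920.

Folding the 11 weights λ_j+ρ into Ā_29 (reps in the given 5-coord order):

  1: (2, 2, 14, 2, 0) · 2: (2, 2, 14, 2, 0) · 3: (0, 13, 6, 5, 1) · 4: (2, 2, 14, 2, 0) · 5: (2, 2, 14, 2, 0) · 6: (2, 2, 14, 2, 0) · 7: (0, 13, 6, 5, 1) · 8: (0, 13, 6, 5, 1) · 9: (1, 2, 9, 6, 1) · 10: (1, 2, 9, 6, 1) · 11: (1, 2, 9, 6, 1)

Grouping the 11 weights by Ā_29-representative: 3 linkage classes.

[[1, 2, 4, 5, 6], [3, 7, 8], [9, 10, 11]]


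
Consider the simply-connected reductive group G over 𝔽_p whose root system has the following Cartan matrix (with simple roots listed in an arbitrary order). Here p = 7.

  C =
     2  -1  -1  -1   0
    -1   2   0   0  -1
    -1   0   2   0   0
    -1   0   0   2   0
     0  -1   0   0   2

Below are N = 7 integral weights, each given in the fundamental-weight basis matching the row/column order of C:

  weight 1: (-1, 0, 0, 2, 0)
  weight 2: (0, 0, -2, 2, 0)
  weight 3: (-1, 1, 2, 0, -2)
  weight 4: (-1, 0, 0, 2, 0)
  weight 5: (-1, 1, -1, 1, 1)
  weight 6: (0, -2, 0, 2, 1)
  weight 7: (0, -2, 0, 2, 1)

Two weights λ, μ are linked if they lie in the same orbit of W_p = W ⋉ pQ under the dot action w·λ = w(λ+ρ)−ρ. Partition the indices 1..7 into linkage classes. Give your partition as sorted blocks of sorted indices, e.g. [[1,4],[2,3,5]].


Dynkin diagram of C (from the 8 off-diagonal −1 entries): D_5.

Alcove-folded reps (p=7, 7 weights, presented ϖ-order):

    λ_1 → (0, 1, 1, 3, 1)
    λ_2 → (0, 1, 1, 3, 1)
    λ_3 → (0, 1, 3, 1, 1)
    λ_4 → (0, 1, 1, 3, 1)
    λ_5 → (0, 1, 0, 2, 2)
    λ_6 → (0, 1, 1, 3, 1)
    λ_7 → (0, 1, 1, 3, 1)

These 7 weights hit 3 W_7-dot-orbits; sizes (5, 1, 1):

[[1, 2, 4, 6, 7], [3], [5]]


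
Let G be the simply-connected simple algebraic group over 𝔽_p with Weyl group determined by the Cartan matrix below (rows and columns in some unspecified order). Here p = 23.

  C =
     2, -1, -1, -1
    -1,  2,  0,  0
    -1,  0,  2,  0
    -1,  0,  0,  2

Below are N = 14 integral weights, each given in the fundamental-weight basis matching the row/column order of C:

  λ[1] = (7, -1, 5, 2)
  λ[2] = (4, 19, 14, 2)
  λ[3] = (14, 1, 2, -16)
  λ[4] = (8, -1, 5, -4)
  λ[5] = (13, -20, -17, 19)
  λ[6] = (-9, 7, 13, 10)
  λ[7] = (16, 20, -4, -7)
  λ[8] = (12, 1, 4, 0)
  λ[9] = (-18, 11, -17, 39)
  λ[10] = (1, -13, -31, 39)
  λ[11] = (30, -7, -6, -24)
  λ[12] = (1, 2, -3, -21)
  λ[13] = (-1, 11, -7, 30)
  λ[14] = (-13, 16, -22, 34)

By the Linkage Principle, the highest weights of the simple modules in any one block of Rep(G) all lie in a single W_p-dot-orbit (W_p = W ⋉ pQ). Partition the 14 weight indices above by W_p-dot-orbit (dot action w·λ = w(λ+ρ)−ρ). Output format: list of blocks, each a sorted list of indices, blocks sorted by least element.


Type D_4, rank 4, |W|=192; reorder rows/cols to standard.

λ_j+ρ reflected into Ā_23 (⟨·,θ^∨⟩≤23); 4-tuples as given:

  [1] (6, 0, 6, 3);  [2] (0, 2, 3, 15);  [3] (0, 2, 3, 15);  [4] (6, 0, 6, 3);  [5] (2, 2, 5, 1);  [6] (6, 0, 6, 3);  [7] (6, 0, 6, 3);  [8] (2, 2, 5, 1);  [9] (2, 4, 0, 10);  [10] (2, 4, 0, 10);  [11] (0, 2, 3, 15);  [12] (0, 2, 3, 15);  [13] (6, 0, 6, 3);  [14] (2, 4, 0, 10)

These 14 weights hit 4 W_23-dot-orbits; sizes (5, 4, 2, 3):

[[1, 4, 6, 7, 13], [2, 3, 11, 12], [5, 8], [9, 10, 14]]


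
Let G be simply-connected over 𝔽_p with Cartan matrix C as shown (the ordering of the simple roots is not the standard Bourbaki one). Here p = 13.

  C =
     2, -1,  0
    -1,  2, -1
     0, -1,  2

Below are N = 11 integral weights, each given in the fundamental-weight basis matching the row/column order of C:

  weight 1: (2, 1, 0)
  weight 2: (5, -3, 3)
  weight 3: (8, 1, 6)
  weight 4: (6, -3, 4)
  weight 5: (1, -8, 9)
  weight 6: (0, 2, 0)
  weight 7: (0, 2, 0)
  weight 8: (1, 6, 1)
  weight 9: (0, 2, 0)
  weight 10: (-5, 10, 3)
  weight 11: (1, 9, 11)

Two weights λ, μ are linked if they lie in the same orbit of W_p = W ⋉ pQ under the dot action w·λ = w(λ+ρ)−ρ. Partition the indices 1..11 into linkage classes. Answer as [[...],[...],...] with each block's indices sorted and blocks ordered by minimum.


Type A_3, rank 3, |W|=24; reorder rows/cols to standard.

Each λ_j+ρ reduced to Ā_13; 3-tuples below use C's row order:

  [1] (3, 2, 1);  [2] (4, 2, 2);  [3] (4, 2, 2);  [4] (5, 2, 3);  [5] (5, 2, 3);  [6] (1, 3, 1);  [7] (1, 3, 1);  [8] (2, 7, 2);  [9] (1, 3, 1);  [10] (2, 7, 2);  [11] (9, 1, 1)

These 11 weights hit 6 W_13-dot-orbits; sizes (1, 2, 2, 3, 2, 1):

[[1], [2, 3], [4, 5], [6, 7, 9], [8, 10], [11]]


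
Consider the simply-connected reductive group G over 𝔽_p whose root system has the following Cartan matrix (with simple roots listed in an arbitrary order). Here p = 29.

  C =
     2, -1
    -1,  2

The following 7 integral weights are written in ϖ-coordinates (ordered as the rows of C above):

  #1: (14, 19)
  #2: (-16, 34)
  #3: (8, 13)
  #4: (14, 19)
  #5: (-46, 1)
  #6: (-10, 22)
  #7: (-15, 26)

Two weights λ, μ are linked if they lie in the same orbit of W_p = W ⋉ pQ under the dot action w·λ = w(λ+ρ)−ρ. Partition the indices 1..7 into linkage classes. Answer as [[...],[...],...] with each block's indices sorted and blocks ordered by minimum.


Dynkin diagram of C (from the 2 off-diagonal −1 entries): A_2.

Folding the 7 weights λ_j+ρ into Ā_29 (reps in the given 2-coord order):

  [1] (9, 14);  [2] (9, 14);  [3] (9, 14);  [4] (9, 14);  [5] (14, 13);  [6] (9, 14);  [7] (14, 13)

Grouping the 7 weights by Ā_29-representative: 2 linkage classes.

[[1, 2, 3, 4, 6], [5, 7]]


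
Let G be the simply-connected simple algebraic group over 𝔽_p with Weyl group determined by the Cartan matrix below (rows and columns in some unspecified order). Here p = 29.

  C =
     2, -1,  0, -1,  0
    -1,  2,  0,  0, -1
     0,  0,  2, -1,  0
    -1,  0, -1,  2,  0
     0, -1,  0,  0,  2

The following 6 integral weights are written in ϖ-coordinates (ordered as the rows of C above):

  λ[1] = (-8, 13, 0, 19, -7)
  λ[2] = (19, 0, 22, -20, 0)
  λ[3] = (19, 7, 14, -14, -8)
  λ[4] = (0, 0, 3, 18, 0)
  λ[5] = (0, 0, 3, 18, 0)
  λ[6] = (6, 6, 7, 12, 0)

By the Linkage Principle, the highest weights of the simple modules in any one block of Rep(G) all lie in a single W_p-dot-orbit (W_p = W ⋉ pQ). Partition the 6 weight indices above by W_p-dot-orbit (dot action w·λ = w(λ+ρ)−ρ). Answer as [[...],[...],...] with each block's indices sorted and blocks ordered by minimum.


Root system A_5: the 5×5 matrix C matches after relabeling.

Each λ_j+ρ reduced to Ā_29; 5-tuples below use C's row order:

  λ_1 → (7, 1, 1, 13, 6)
  λ_2 → (1, 1, 4, 19, 1)
  λ_3 → (7, 1, 1, 13, 6)
  λ_4 → (1, 1, 4, 19, 1)
  λ_5 → (1, 1, 4, 19, 1)
  λ_6 → (7, 1, 1, 13, 6)

The 6 indices split into 2 linkage classes (same alcove rep ⇔ same W_29-dot-orbit):

[[1, 3, 6], [2, 4, 5]]


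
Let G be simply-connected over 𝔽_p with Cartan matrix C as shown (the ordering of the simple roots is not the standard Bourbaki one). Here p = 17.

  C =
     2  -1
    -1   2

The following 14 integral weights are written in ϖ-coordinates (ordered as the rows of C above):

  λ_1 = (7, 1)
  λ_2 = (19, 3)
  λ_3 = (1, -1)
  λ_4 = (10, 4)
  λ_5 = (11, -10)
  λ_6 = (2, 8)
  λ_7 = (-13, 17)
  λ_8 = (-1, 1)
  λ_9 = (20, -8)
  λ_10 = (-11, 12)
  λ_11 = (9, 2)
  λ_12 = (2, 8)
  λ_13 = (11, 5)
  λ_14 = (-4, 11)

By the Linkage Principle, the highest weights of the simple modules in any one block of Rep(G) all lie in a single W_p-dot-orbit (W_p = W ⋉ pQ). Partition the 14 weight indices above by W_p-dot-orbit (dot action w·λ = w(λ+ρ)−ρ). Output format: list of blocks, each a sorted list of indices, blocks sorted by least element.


Root system A_2: the 2×2 matrix C matches after relabeling.

Folding the 14 weights λ_j+ρ into Ā_17 (reps in the given 2-coord order):

  λ_1+ρ ↦ (8, 2) · λ_2+ρ ↦ (10, 3) · λ_3+ρ ↦ (2, 0) · λ_4+ρ ↦ (11, 5) · λ_5+ρ ↦ (3, 9) · λ_6+ρ ↦ (3, 9) · λ_7+ρ ↦ (11, 5) · λ_8+ρ ↦ (0, 2) · λ_9+ρ ↦ (10, 3) · λ_10+ρ ↦ (10, 3) · λ_11+ρ ↦ (10, 3) · λ_12+ρ ↦ (3, 9) · λ_13+ρ ↦ (11, 5) · λ_14+ρ ↦ (3, 9)

Linkage partition of the 14 weights (6 classes, p=17):

[[1], [2, 9, 10, 11], [3], [4, 7, 13], [5, 6, 12, 14], [8]]


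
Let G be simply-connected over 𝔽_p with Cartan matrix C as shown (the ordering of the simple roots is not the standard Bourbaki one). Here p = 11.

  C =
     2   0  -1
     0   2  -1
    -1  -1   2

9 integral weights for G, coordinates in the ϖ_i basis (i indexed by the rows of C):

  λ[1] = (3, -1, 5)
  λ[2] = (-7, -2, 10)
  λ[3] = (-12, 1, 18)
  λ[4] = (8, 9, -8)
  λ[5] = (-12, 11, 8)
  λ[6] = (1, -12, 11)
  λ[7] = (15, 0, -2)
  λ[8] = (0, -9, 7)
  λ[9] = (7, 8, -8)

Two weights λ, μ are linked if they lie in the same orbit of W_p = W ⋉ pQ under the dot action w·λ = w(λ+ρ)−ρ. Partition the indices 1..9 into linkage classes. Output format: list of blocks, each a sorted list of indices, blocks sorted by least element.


Type A_3, rank 3, |W|=24; reorder rows/cols to standard.

Each λ_j+ρ reduced to Ā_11; 3-tuples below use C's row order:

  1: (4, 0, 6)
  2: (6, 1, 4)
  3: (1, 8, 0)
  4: (1, 2, 7)
  5: (1, 0, 1)
  6: (1, 8, 0)
  7: (6, 1, 4)
  8: (1, 8, 0)
  9: (1, 2, 7)

Partition of {1..9} into 5 W_11-dot-orbits:

[[1], [2, 7], [3, 6, 8], [4, 9], [5]]


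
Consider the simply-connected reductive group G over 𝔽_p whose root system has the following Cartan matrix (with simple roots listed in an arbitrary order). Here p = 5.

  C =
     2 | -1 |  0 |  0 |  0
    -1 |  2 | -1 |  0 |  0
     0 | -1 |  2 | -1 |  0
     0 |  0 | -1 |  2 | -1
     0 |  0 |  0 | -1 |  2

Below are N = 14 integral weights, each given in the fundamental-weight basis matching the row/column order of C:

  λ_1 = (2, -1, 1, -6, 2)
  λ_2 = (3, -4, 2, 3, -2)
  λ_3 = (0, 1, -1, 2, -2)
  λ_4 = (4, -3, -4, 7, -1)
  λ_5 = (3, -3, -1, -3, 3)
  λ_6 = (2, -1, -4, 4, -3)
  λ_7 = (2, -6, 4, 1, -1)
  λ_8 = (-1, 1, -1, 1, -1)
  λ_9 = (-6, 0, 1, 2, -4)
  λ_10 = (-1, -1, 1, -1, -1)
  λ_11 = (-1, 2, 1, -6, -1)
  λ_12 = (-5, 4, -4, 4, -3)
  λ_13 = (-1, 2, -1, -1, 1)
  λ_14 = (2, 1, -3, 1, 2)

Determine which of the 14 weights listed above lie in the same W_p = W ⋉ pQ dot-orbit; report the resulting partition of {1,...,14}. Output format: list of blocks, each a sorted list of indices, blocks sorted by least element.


Dynkin diagram of C (from the 8 off-diagonal −1 entries): A_5.

W_5-reps of the 14 weights in Ā_5 (same 5-coord order as C):

  λ_1+ρ ↦ (0, 3, 0, 0, 2)
  λ_2+ρ ↦ (1, 1, 0, 1, 1)
  λ_3+ρ ↦ (0, 2, 0, 2, 0)
  λ_4+ρ ↦ (0, 0, 2, 0, 0)
  λ_5+ρ ↦ (0, 2, 0, 2, 0)
  λ_6+ρ ↦ (0, 3, 0, 0, 2)
  λ_7+ρ ↦ (0, 3, 0, 0, 2)
  λ_8+ρ ↦ (0, 2, 0, 2, 0)
  λ_9+ρ ↦ (0, 2, 0, 2, 0)
  λ_10+ρ ↦ (0, 0, 2, 0, 0)
  λ_11+ρ ↦ (0, 0, 0, 3, 2)
  λ_12+ρ ↦ (0, 2, 1, 0, 0)
  λ_13+ρ ↦ (0, 3, 0, 0, 2)
  λ_14+ρ ↦ (0, 0, 2, 0, 0)

6 distinct reps among the 14 weights ⇒ 6 W_5-linkage classes:

[[1, 6, 7, 13], [2], [3, 5, 8, 9], [4, 10, 14], [11], [12]]


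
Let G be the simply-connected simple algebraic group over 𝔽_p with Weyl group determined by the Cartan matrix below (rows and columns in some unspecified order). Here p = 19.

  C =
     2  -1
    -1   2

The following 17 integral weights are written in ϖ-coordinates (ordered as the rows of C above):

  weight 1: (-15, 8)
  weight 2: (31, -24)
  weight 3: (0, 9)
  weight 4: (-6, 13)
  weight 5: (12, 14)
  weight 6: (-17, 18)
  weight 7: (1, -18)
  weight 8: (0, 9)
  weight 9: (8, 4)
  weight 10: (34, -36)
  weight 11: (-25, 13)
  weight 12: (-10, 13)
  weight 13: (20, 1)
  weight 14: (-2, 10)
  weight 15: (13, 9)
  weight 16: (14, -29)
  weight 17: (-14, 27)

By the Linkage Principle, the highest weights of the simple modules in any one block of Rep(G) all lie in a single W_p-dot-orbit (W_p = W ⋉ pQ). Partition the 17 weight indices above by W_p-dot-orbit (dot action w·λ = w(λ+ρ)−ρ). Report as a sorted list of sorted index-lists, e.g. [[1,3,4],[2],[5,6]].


Root system A_2: the 2×2 matrix C matches after relabeling.

Folding the 17 weights λ_j+ρ into Ā_19 (reps in the given 2-coord order):

    [1] (9, 5)
    [2] (4, 6)
    [3] (1, 10)
    [4] (5, 9)
    [5] (4, 6)
    [6] (16, 3)
    [7] (15, 2)
    [8] (1, 10)
    [9] (9, 5)
    [10] (16, 3)
    [11] (9, 5)
    [12] (9, 5)
    [13] (15, 2)
    [14] (1, 10)
    [15] (9, 5)
    [16] (4, 6)
    [17] (4, 6)

Partition of {1..17} into 6 W_19-dot-orbits:

[[1, 9, 11, 12, 15], [2, 5, 16, 17], [3, 8, 14], [4], [6, 10], [7, 13]]


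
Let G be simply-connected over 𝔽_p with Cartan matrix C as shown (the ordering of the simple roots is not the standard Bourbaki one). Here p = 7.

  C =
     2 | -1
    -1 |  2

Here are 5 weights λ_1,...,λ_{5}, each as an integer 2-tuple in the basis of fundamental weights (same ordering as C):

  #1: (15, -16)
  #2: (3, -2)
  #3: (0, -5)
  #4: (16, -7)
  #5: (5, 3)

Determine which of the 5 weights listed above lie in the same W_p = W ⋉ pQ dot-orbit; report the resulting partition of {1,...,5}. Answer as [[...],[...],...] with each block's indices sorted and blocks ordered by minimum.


Dynkin diagram of C (from the 2 off-diagonal −1 entries): A_2.

Ā_7 reps of the 5 weights (A_2, coords as presented):

  λ_1+ρ ↦ (5, 1) · λ_2+ρ ↦ (3, 1) · λ_3+ρ ↦ (3, 1) · λ_4+ρ ↦ (3, 1) · λ_5+ρ ↦ (3, 1)

Partition of {1..5} into 2 W_7-dot-orbits:

[[1], [2, 3, 4, 5]]


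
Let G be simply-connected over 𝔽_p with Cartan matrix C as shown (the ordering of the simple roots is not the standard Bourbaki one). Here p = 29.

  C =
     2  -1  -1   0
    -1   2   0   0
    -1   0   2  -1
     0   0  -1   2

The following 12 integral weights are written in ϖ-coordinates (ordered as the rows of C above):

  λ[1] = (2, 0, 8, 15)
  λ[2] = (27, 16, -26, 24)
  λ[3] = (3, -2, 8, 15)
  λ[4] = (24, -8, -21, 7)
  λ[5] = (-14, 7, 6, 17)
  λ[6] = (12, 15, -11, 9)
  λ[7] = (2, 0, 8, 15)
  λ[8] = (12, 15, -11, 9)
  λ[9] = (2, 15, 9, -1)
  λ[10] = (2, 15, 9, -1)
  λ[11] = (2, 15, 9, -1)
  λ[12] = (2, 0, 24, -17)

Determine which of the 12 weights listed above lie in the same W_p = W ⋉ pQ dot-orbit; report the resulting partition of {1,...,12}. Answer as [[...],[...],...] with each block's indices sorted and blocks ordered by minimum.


Cartan matrix: type A_4 (|W|=120); un-permuting the 4 rows.

Ā_29 reps of the 12 weights (A_4, coords as presented):

  λ_1 → (3, 1, 9, 16) · λ_2 → (3, 1, 9, 16) · λ_3 → (3, 1, 9, 16) · λ_4 → (2, 5, 6, 12) · λ_5 → (2, 5, 6, 12) · λ_6 → (3, 16, 10, 0) · λ_7 → (3, 1, 9, 16) · λ_8 → (3, 16, 10, 0) · λ_9 → (3, 16, 10, 0) · λ_10 → (3, 16, 10, 0) · λ_11 → (3, 16, 10, 0) · λ_12 → (3, 1, 9, 16)

3 distinct reps among the 12 weights ⇒ 3 W_29-linkage classes:

[[1, 2, 3, 7, 12], [4, 5], [6, 8, 9, 10, 11]]


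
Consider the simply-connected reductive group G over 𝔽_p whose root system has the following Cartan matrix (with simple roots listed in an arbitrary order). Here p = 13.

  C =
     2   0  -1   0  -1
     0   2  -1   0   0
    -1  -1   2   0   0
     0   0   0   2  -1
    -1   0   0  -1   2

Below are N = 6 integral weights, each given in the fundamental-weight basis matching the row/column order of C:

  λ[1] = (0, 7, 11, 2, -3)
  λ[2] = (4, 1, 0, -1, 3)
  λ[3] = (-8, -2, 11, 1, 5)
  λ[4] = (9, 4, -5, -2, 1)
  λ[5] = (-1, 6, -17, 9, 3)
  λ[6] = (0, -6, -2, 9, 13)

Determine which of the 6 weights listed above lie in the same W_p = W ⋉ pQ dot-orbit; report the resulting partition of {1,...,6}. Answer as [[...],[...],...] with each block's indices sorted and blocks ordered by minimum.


Dynkin diagram of C (from the 8 off-diagonal −1 entries): A_5.

W_13-reps of the 6 weights in Ā_13 (same 5-coord order as C):

  λ_1 → (6, 1, 4, 1, 1) · λ_2 → (5, 2, 1, 0, 4) · λ_3 → (6, 1, 4, 1, 1) · λ_4 → (6, 1, 4, 1, 1) · λ_5 → (5, 2, 1, 0, 4) · λ_6 → (6, 1, 4, 1, 1)

Partition of {1..6} into 2 W_13-dot-orbits:

[[1, 3, 4, 6], [2, 5]]


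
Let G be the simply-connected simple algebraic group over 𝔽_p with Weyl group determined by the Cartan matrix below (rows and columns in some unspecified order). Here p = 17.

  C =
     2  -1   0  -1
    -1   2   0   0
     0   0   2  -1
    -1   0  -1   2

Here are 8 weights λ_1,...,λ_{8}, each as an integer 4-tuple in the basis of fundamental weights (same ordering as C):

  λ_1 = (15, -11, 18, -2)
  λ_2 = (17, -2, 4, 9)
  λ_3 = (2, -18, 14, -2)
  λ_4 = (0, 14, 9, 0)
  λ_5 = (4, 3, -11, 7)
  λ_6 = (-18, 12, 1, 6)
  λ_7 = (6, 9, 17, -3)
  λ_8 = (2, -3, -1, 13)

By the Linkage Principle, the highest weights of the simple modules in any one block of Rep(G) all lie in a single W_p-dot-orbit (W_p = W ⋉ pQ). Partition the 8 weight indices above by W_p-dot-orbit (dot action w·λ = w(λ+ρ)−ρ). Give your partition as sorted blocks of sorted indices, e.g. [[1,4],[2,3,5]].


A_4 Cartan matrix, 4 simple roots permuted; ρ=(1,1,1,1).

Alcove-folded reps (p=17, 8 weights, presented ϖ-order):

  [1] (1, 5, 0, 1) · [2] (1, 5, 0, 1) · [3] (1, 2, 0, 14) · [4] (1, 5, 0, 1) · [5] (3, 4, 8, 2) · [6] (3, 4, 8, 2) · [7] (1, 5, 0, 1) · [8] (1, 2, 0, 14)

3 distinct reps among the 8 weights ⇒ 3 W_17-linkage classes:

[[1, 2, 4, 7], [3, 8], [5, 6]]


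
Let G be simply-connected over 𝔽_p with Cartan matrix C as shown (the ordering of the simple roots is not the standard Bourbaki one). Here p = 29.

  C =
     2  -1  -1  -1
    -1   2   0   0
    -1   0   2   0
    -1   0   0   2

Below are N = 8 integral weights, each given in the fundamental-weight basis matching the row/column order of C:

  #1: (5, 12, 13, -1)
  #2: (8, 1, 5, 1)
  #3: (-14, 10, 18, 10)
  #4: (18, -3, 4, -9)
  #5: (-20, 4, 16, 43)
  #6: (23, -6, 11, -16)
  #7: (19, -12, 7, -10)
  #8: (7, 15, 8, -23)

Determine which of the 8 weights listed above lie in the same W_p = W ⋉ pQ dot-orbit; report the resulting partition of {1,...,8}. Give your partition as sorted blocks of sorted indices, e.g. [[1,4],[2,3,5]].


D_4 Cartan matrix, 4 simple roots permuted; ρ=(1,1,1,1).

Each λ_j+ρ reduced to Ā_29; 4-tuples below use C's row order:

  1: (0, 9, 10, 4) · 2: (9, 2, 6, 2) · 3: (9, 2, 6, 2) · 4: (5, 2, 5, 8) · 5: (1, 1, 13, 10) · 6: (5, 2, 5, 8) · 7: (0, 11, 8, 9) · 8: (5, 2, 5, 8)

5 distinct reps among the 8 weights ⇒ 5 W_29-linkage classes:

[[1], [2, 3], [4, 6, 8], [5], [7]]


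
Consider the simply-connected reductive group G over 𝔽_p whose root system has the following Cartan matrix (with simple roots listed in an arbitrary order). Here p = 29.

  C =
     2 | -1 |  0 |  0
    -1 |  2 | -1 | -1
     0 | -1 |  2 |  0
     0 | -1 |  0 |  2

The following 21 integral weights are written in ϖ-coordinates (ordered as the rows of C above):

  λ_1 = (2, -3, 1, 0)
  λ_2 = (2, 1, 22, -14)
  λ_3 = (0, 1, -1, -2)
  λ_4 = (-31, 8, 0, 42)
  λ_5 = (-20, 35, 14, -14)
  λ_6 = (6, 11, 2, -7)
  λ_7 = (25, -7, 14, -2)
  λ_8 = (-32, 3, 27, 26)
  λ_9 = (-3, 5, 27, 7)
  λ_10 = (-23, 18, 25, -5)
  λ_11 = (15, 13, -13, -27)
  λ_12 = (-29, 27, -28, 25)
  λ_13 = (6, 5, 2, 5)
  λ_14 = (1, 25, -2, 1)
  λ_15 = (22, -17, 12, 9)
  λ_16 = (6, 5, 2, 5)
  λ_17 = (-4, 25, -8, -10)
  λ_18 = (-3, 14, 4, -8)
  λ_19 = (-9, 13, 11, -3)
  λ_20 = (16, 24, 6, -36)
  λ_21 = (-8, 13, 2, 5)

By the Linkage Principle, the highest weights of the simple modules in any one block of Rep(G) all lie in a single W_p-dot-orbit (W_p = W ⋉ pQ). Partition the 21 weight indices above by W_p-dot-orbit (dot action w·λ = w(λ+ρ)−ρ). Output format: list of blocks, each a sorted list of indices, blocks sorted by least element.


Root system D_4: the 4×4 matrix C matches after relabeling.

W_29-reps of the 21 weights in Ā_29 (same 4-coord order as C):

  λ_1+ρ ↦ (1, 1, 0, 1);  λ_2+ρ ↦ (8, 3, 12, 2);  λ_3+ρ ↦ (1, 1, 0, 1);  λ_4+ρ ↦ (14, 5, 3, 1);  λ_5+ρ ↦ (3, 3, 7, 9);  λ_6+ρ ↦ (7, 6, 3, 6);  λ_7+ρ ↦ (14, 5, 3, 1);  λ_8+ρ ↦ (1, 1, 0, 1);  λ_9+ρ ↦ (8, 3, 12, 2);  λ_10+ρ ↦ (3, 3, 7, 9);  λ_11+ρ ↦ (8, 3, 12, 2);  λ_12+ρ ↦ (1, 1, 0, 1);  λ_13+ρ ↦ (7, 6, 3, 6);  λ_14+ρ ↦ (1, 1, 0, 1);  λ_15+ρ ↦ (7, 6, 3, 6);  λ_16+ρ ↦ (7, 6, 3, 6);  λ_17+ρ ↦ (3, 3, 7, 9);  λ_18+ρ ↦ (2, 6, 5, 7);  λ_19+ρ ↦ (8, 3, 12, 2);  λ_20+ρ ↦ (3, 3, 7, 9);  λ_21+ρ ↦ (7, 6, 3, 6)

These 21 weights hit 6 W_29-dot-orbits; sizes (5, 4, 2, 4, 5, 1):

[[1, 3, 8, 12, 14], [2, 9, 11, 19], [4, 7], [5, 10, 17, 20], [6, 13, 15, 16, 21], [18]]


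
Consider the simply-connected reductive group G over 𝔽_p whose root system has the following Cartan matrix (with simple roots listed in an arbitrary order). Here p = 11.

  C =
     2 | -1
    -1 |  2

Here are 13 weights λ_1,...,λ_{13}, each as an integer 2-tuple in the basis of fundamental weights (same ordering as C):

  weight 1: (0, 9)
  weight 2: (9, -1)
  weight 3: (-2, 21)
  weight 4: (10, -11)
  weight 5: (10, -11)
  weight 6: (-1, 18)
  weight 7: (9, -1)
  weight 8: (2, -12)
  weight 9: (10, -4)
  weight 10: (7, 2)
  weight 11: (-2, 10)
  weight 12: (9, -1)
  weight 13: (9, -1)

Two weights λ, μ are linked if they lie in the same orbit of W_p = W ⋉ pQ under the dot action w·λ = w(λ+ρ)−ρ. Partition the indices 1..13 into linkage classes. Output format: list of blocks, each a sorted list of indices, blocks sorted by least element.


Type A_2, rank 2, |W|=6; reorder rows/cols to standard.

W_11-reps of the 13 weights in Ā_11 (same 2-coord order as C):

    λ_1+ρ ↦ (1, 10)
    λ_2+ρ ↦ (10, 0)
    λ_3+ρ ↦ (10, 0)
    λ_4+ρ ↦ (1, 10)
    λ_5+ρ ↦ (1, 10)
    λ_6+ρ ↦ (8, 3)
    λ_7+ρ ↦ (10, 0)
    λ_8+ρ ↦ (8, 3)
    λ_9+ρ ↦ (8, 3)
    λ_10+ρ ↦ (8, 3)
    λ_11+ρ ↦ (1, 10)
    λ_12+ρ ↦ (10, 0)
    λ_13+ρ ↦ (10, 0)

Linkage partition of the 13 weights (3 classes, p=11):

[[1, 4, 5, 11], [2, 3, 7, 12, 13], [6, 8, 9, 10]]


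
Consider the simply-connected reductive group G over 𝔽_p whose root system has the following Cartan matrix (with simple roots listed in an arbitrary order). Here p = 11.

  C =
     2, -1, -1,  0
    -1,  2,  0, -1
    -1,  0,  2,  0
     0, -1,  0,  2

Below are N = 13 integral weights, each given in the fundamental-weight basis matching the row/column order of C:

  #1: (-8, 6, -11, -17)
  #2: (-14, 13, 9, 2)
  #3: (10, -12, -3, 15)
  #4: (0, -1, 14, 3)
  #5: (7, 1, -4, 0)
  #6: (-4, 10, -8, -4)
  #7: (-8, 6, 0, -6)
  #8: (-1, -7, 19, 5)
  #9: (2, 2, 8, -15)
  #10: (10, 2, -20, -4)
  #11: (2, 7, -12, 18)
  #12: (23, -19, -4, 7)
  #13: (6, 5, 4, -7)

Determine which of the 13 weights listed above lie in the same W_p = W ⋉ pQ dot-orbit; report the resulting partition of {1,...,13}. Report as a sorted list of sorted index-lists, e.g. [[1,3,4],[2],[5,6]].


Type A_4, rank 4, |W|=120; reorder rows/cols to standard.

λ_j+ρ reflected into Ā_11 (⟨·,θ^∨⟩≤11); 4-tuples as given:

  λ_1+ρ ↦ (4, 1, 2, 0)
  λ_2+ρ ↦ (5, 2, 3, 1)
  λ_3+ρ ↦ (3, 6, 2, 0)
  λ_4+ρ ↦ (4, 1, 2, 0)
  λ_5+ρ ↦ (5, 2, 3, 1)
  λ_6+ρ ↦ (5, 2, 3, 1)
  λ_7+ρ ↦ (4, 1, 2, 0)
  λ_8+ρ ↦ (3, 6, 2, 0)
  λ_9+ρ ↦ (5, 2, 3, 1)
  λ_10+ρ ↦ (0, 0, 3, 3)
  λ_11+ρ ↦ (0, 0, 3, 3)
  λ_12+ρ ↦ (5, 2, 3, 1)
  λ_13+ρ ↦ (4, 1, 2, 0)

The 13 indices split into 4 linkage classes (same alcove rep ⇔ same W_11-dot-orbit):

[[1, 4, 7, 13], [2, 5, 6, 9, 12], [3, 8], [10, 11]]


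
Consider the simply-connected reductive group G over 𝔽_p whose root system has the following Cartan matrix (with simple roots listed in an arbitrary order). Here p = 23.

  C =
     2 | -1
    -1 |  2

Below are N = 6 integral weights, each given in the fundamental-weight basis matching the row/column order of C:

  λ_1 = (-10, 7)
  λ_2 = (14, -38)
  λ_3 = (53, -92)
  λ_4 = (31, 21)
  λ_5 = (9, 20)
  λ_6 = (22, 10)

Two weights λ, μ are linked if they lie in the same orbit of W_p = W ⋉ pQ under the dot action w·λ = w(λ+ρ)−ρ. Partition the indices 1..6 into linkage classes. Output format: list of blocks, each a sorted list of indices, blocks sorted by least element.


Type A_2, rank 2, |W|=6; reorder rows/cols to standard.

λ_j+ρ reflected into Ā_23 (⟨·,θ^∨⟩≤23); 2-tuples as given:

    λ_1 → (8, 1)
    λ_2 → (8, 1)
    λ_3 → (8, 1)
    λ_4 → (8, 1)
    λ_5 → (2, 13)
    λ_6 → (12, 0)

These 6 weights hit 3 W_23-dot-orbits; sizes (4, 1, 1):

[[1, 2, 3, 4], [5], [6]]


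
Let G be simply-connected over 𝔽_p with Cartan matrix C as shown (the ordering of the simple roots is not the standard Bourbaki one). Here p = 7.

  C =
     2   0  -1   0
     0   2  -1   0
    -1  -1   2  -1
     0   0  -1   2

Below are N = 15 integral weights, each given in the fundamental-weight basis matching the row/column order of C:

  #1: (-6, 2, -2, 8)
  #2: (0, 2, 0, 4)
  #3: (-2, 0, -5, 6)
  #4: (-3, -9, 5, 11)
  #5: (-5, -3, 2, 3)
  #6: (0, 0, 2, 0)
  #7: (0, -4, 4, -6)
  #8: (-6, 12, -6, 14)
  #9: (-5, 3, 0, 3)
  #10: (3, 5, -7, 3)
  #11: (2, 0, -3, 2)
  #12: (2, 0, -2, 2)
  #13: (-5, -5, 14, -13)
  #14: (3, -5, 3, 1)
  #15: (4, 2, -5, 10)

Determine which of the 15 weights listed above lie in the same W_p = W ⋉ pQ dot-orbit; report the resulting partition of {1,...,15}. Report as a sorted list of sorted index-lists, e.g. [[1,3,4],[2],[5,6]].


Cartan matrix: type D_4 (|W|=192); un-permuting the 4 rows.

Folding the 15 weights λ_j+ρ into Ā_7 (reps in the given 4-coord order):

  [1] (1, 1, 1, 1) · [2] (2, 0, 1, 2) · [3] (1, 1, 2, 1) · [4] (2, 0, 1, 2) · [5] (1, 1, 2, 1) · [6] (1, 1, 1, 1) · [7] (2, 0, 1, 2) · [8] (1, 1, 1, 1) · [9] (1, 1, 1, 1) · [10] (2, 0, 1, 2) · [11] (1, 1, 1, 1) · [12] (2, 0, 1, 2) · [13] (1, 1, 2, 1) · [14] (1, 1, 2, 1) · [15] (1, 1, 2, 1)

Linkage partition of the 15 weights (3 classes, p=7):

[[1, 6, 8, 9, 11], [2, 4, 7, 10, 12], [3, 5, 13, 14, 15]]


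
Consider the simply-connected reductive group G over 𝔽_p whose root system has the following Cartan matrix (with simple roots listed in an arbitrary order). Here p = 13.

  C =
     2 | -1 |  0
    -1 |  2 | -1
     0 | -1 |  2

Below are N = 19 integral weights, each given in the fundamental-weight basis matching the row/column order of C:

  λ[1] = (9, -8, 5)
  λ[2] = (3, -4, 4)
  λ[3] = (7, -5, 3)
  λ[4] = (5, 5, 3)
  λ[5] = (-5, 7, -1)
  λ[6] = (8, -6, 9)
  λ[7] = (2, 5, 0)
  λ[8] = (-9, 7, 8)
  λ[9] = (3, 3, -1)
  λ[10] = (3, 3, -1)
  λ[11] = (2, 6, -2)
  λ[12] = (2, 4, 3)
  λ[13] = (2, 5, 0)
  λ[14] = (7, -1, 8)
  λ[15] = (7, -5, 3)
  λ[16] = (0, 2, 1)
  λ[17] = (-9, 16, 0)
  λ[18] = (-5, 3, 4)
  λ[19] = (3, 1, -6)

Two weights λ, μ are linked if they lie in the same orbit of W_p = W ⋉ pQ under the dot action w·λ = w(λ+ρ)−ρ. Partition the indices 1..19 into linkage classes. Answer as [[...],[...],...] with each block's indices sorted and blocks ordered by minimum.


A_3 Cartan matrix, 3 simple roots permuted; ρ=(1,1,1).

λ_j+ρ reflected into Ā_13 (⟨·,θ^∨⟩≤13); 3-tuples as given:

    λ_1 → (3, 6, 1)
    λ_2 → (1, 3, 2)
    λ_3 → (4, 4, 0)
    λ_4 → (3, 6, 1)
    λ_5 → (4, 4, 0)
    λ_6 → (3, 5, 4)
    λ_7 → (3, 6, 1)
    λ_8 → (4, 0, 5)
    λ_9 → (4, 4, 0)
    λ_10 → (4, 4, 0)
    λ_11 → (3, 6, 1)
    λ_12 → (3, 5, 4)
    λ_13 → (3, 6, 1)
    λ_14 → (4, 0, 5)
    λ_15 → (4, 4, 0)
    λ_16 → (1, 3, 2)
    λ_17 → (3, 5, 4)
    λ_18 → (4, 0, 5)
    λ_19 → (1, 3, 2)

Grouping the 19 weights by Ā_13-representative: 5 linkage classes.

[[1, 4, 7, 11, 13], [2, 16, 19], [3, 5, 9, 10, 15], [6, 12, 17], [8, 14, 18]]


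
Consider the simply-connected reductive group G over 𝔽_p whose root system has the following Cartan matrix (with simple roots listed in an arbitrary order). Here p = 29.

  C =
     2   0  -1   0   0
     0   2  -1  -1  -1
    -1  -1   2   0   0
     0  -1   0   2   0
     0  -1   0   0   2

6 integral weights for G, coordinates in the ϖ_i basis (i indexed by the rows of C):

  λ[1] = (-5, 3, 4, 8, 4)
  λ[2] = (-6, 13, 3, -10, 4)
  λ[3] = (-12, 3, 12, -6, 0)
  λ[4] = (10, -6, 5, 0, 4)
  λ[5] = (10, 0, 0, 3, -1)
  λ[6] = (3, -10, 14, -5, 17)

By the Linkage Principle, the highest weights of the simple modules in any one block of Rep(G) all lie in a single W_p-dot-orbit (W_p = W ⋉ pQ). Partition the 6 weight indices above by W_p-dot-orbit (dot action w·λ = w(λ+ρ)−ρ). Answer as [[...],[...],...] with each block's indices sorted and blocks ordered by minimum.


Root system D_5: the 5×5 matrix C matches after relabeling.

Folding the 6 weights λ_j+ρ into Ā_29 (reps in the given 5-coord order):

    λ_1+ρ ↦ (4, 4, 1, 9, 5)
    λ_2+ρ ↦ (4, 4, 1, 9, 5)
    λ_3+ρ ↦ (11, 1, 1, 4, 0)
    λ_4+ρ ↦ (11, 1, 1, 4, 0)
    λ_5+ρ ↦ (11, 1, 1, 4, 0)
    λ_6+ρ ↦ (4, 4, 1, 9, 5)

Partition of {1..6} into 2 W_29-dot-orbits:

[[1, 2, 6], [3, 4, 5]]


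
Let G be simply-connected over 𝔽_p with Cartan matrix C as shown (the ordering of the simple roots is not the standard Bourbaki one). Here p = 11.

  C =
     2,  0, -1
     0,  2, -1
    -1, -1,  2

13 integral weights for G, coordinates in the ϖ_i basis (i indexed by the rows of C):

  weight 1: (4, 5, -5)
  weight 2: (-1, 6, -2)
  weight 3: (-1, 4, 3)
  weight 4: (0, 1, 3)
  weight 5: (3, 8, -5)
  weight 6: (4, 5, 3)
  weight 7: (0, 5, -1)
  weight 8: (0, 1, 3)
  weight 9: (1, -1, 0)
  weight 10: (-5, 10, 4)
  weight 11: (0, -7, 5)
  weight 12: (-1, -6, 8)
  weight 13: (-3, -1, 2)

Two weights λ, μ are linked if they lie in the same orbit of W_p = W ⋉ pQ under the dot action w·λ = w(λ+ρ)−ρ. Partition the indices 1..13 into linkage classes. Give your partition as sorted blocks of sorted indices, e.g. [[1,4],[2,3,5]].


Dynkin diagram of C (from the 4 off-diagonal −1 entries): A_3.

Each λ_j+ρ reduced to Ā_11; 3-tuples below use C's row order:

  [1] (1, 2, 4)
  [2] (1, 6, 0)
  [3] (0, 5, 4)
  [4] (1, 2, 4)
  [5] (0, 5, 4)
  [6] (1, 2, 4)
  [7] (1, 6, 0)
  [8] (1, 2, 4)
  [9] (2, 0, 1)
  [10] (1, 6, 0)
  [11] (1, 6, 0)
  [12] (0, 5, 4)
  [13] (2, 0, 1)

Grouping the 13 weights by Ā_11-representative: 4 linkage classes.

[[1, 4, 6, 8], [2, 7, 10, 11], [3, 5, 12], [9, 13]]


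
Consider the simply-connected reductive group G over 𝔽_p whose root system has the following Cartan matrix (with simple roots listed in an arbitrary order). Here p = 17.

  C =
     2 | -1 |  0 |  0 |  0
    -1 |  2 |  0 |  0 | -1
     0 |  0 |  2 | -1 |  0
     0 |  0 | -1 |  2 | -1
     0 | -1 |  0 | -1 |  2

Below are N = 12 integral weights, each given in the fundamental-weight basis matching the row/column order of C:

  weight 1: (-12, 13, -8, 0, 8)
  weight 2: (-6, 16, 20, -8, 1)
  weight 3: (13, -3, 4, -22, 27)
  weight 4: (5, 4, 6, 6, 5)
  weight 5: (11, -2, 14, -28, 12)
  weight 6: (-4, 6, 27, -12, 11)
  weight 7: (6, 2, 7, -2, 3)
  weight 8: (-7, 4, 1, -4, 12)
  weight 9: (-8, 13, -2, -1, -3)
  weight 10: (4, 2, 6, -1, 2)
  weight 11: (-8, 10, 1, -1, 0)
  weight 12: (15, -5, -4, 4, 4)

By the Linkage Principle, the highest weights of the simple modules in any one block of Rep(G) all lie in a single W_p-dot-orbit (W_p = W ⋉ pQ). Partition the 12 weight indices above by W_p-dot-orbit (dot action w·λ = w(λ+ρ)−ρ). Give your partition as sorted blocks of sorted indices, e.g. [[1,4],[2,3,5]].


Dynkin diagram of C (from the 8 off-diagonal −1 entries): A_5.

Folding the 12 weights λ_j+ρ into Ā_17 (reps in the given 5-coord order):

  λ_1+ρ ↦ (4, 3, 6, 0, 3)
  λ_2+ρ ↦ (7, 4, 2, 0, 1)
  λ_3+ρ ↦ (2, 3, 1, 4, 2)
  λ_4+ρ ↦ (4, 3, 6, 0, 3)
  λ_5+ρ ↦ (7, 4, 2, 0, 1)
  λ_6+ρ ↦ (4, 1, 0, 2, 9)
  λ_7+ρ ↦ (3, 3, 3, 1, 3)
  λ_8+ρ ↦ (4, 1, 0, 2, 9)
  λ_9+ρ ↦ (7, 4, 2, 0, 1)
  λ_10+ρ ↦ (4, 3, 6, 0, 3)
  λ_11+ρ ↦ (7, 4, 2, 0, 1)
  λ_12+ρ ↦ (7, 4, 2, 0, 1)

Grouping the 12 weights by Ā_17-representative: 5 linkage classes.

[[1, 4, 10], [2, 5, 9, 11, 12], [3], [6, 8], [7]]


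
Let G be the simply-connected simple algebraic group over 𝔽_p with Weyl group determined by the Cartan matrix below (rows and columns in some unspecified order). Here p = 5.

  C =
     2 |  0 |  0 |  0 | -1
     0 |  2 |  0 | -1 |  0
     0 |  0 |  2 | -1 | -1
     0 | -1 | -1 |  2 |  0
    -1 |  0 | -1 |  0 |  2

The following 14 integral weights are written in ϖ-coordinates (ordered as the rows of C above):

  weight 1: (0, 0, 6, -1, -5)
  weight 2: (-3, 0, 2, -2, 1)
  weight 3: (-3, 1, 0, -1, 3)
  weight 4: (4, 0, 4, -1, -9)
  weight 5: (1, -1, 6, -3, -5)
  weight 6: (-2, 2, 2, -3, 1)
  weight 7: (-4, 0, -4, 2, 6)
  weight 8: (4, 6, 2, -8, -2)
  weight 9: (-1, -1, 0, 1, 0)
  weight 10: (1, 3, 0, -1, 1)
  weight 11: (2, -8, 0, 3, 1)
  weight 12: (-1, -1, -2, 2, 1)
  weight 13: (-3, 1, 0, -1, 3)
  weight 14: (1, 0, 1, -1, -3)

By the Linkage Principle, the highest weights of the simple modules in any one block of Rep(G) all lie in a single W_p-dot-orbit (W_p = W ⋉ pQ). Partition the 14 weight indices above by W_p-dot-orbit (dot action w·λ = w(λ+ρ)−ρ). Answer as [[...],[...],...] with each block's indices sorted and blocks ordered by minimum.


C ↔ A_5 under row/col permutation; |W(A_5)| = 720.

Ā_5 reps of the 14 weights (A_5, coords as presented):

  1: (0, 0, 1, 2, 1) · 2: (2, 0, 2, 1, 0) · 3: (0, 0, 1, 0, 2) · 4: (0, 1, 0, 0, 2) · 5: (0, 0, 1, 0, 2) · 6: (0, 0, 1, 2, 1) · 7: (0, 0, 1, 2, 1) · 8: (0, 0, 1, 0, 2) · 9: (0, 0, 1, 2, 1) · 10: (2, 0, 1, 0, 0) · 11: (0, 1, 0, 0, 2) · 12: (0, 0, 1, 2, 1) · 13: (0, 0, 1, 0, 2) · 14: (0, 1, 0, 0, 2)

The 14 indices split into 5 linkage classes (same alcove rep ⇔ same W_5-dot-orbit):

[[1, 6, 7, 9, 12], [2], [3, 5, 8, 13], [4, 11, 14], [10]]


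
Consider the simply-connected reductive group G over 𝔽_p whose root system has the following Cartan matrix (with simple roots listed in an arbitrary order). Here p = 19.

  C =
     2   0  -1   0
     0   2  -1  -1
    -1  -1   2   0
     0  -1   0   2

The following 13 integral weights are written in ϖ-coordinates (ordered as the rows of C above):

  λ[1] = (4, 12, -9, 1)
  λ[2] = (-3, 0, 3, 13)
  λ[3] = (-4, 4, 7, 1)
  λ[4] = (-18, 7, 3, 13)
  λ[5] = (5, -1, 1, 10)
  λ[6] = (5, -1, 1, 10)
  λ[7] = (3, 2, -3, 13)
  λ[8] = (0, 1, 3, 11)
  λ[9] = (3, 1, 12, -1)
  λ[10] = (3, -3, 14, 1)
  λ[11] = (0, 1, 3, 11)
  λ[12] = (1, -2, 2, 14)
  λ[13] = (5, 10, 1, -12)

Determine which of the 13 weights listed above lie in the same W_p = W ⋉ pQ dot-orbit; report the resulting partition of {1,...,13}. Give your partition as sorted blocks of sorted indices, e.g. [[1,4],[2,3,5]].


A_4 Cartan matrix, 4 simple roots permuted; ρ=(1,1,1,1).

Each λ_j+ρ reduced to Ā_19; 4-tuples below use C's row order:

    λ_1+ρ ↦ (3, 5, 5, 2)
    λ_2+ρ ↦ (2, 1, 2, 14)
    λ_3+ρ ↦ (3, 5, 5, 2)
    λ_4+ρ ↦ (3, 5, 5, 2)
    λ_5+ρ ↦ (6, 0, 2, 11)
    λ_6+ρ ↦ (6, 0, 2, 11)
    λ_7+ρ ↦ (2, 1, 2, 14)
    λ_8+ρ ↦ (1, 2, 4, 12)
    λ_9+ρ ↦ (4, 2, 13, 0)
    λ_10+ρ ↦ (4, 2, 13, 0)
    λ_11+ρ ↦ (1, 2, 4, 12)
    λ_12+ρ ↦ (2, 1, 2, 14)
    λ_13+ρ ↦ (6, 0, 2, 11)

The 13 indices split into 5 linkage classes (same alcove rep ⇔ same W_19-dot-orbit):

[[1, 3, 4], [2, 7, 12], [5, 6, 13], [8, 11], [9, 10]]


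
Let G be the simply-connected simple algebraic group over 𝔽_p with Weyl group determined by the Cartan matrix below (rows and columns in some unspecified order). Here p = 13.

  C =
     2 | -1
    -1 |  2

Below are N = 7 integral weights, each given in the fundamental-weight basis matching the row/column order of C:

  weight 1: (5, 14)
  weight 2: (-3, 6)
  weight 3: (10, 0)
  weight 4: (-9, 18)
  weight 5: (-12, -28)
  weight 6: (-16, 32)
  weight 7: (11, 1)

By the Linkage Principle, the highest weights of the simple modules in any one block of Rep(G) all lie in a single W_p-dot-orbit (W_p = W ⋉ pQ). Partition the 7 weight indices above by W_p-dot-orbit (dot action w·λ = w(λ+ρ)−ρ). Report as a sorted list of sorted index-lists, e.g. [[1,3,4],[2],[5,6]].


Dynkin diagram of C (from the 2 off-diagonal −1 entries): A_2.

Alcove-folded reps (p=13, 7 weights, presented ϖ-order):

  [1] (2, 5);  [2] (2, 5);  [3] (11, 1);  [4] (2, 5);  [5] (11, 1);  [6] (2, 5);  [7] (11, 1)

2 distinct reps among the 7 weights ⇒ 2 W_13-linkage classes:

[[1, 2, 4, 6], [3, 5, 7]]
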